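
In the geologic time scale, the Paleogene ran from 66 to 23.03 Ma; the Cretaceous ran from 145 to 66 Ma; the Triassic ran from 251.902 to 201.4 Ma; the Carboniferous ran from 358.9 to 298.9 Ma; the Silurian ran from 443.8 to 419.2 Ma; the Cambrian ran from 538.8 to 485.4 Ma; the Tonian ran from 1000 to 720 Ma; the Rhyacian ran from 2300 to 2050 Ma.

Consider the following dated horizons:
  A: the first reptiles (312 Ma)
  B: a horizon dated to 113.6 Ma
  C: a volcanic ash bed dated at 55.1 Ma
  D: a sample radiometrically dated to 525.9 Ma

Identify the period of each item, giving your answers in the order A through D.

A — Carboniferous; B — Cretaceous; C — Paleogene; D — Cambrian

A: 312 Ma lies in 358.9–298.9 Ma, so Carboniferous.
B: 113.6 Ma lies in 145–66 Ma, so Cretaceous.
C: 55.1 Ma lies in 66–23.03 Ma, so Paleogene.
D: 525.9 Ma lies in 538.8–485.4 Ma, so Cambrian.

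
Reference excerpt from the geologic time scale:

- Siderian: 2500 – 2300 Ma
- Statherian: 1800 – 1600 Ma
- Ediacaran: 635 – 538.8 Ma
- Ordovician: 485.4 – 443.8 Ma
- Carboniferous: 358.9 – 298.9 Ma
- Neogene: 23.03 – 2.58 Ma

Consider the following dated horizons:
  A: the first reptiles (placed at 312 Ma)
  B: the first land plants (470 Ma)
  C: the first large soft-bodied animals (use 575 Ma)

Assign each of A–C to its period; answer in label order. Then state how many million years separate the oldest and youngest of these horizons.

A — Carboniferous; B — Ordovician; C — Ediacaran; span 263 million years

A: 312 Ma lies in 358.9–298.9 Ma, so Carboniferous.
B: 470 Ma lies in 485.4–443.8 Ma, so Ordovician.
C: 575 Ma lies in 635–538.8 Ma, so Ediacaran.
Oldest = 575 Ma, youngest = 312 Ma → span 263 Myr.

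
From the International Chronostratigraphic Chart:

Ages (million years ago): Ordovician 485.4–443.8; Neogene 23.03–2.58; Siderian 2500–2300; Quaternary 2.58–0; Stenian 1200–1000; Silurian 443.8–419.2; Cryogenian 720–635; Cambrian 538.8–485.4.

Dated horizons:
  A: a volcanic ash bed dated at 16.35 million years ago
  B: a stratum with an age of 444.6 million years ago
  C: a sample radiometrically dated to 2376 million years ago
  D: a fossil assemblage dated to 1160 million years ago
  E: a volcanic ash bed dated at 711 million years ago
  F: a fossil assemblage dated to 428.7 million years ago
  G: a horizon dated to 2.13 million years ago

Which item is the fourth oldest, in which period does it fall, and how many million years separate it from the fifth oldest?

Larger Ma means older, so oldest first: C 2376 > D 1160 > E 711 > B 444.6 > F 428.7 > A 16.35 > G 2.13.
Counting 4 along gives B (444.6 Ma); the excerpt puts that inside the Ordovician, 485.4–443.8 Ma.
Next in line is F (428.7 Ma), and 444.6 − 428.7 = 15.9 Myr.

B, in the Ordovician; 15.9 million years to F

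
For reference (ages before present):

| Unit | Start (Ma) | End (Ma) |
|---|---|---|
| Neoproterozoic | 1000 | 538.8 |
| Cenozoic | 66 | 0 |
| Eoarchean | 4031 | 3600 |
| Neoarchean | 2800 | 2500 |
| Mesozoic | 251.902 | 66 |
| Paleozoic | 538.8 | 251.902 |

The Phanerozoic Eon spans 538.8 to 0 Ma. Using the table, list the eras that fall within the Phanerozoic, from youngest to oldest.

Eras with both bounds inside 538.8–0 Ma: Cenozoic (66–0), Mesozoic (251.902–66), Paleozoic (538.8–251.902).

Cenozoic, Mesozoic, Paleozoic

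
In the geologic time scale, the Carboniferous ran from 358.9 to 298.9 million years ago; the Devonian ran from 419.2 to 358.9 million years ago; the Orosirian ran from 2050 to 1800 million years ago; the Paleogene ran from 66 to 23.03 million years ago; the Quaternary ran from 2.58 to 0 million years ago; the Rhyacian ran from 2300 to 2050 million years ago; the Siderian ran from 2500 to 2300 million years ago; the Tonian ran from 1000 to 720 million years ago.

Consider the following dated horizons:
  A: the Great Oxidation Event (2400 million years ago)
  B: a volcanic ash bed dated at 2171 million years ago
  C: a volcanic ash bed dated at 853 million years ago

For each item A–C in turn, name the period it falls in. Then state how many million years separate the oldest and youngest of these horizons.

A: 2400 Ma lies in 2500–2300 Ma, so Siderian.
B: 2171 Ma lies in 2300–2050 Ma, so Rhyacian.
C: 853 Ma lies in 1000–720 Ma, so Tonian.
Oldest = 2400 Ma, youngest = 853 Ma → span 1547 Myr.

A — Siderian; B — Rhyacian; C — Tonian; span 1547 million years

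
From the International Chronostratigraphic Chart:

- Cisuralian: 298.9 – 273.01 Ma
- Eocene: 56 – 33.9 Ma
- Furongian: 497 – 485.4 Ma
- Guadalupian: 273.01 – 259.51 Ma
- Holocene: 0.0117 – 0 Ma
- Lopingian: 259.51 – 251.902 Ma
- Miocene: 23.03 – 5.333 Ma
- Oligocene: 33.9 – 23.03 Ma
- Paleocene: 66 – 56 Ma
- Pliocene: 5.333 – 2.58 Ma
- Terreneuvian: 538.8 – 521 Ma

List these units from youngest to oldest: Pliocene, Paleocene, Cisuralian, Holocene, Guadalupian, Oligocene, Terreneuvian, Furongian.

Holocene → Pliocene → Oligocene → Paleocene → Guadalupian → Cisuralian → Furongian → Terreneuvian

Sorting by start age (ascending Ma, since larger Ma = older): Holocene began 0.0117, Pliocene began 5.333, Oligocene began 33.9, Paleocene began 66, Guadalupian began 273.01, Cisuralian began 298.9, Furongian began 497, Terreneuvian began 538.8.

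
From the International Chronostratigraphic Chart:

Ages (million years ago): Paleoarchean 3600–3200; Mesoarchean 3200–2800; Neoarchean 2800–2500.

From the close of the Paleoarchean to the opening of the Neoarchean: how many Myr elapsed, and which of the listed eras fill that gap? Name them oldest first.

End of Paleoarchean = 3200 Ma; start of Neoarchean = 2800 Ma.
Gap = 3200 − 2800 = 400 Myr.
Eras wholly inside 3200–2800 Ma: Mesoarchean (3200–2800).

400 million years; Mesoarchean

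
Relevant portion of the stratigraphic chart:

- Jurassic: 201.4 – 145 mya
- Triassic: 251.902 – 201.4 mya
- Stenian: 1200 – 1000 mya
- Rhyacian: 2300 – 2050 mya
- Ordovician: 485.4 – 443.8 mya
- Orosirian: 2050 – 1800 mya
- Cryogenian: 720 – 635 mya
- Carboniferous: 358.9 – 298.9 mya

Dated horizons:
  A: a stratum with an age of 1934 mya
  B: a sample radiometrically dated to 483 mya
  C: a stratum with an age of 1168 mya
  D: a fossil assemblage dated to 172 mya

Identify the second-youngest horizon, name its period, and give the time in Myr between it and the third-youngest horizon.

B, in the Ordovician; 685 million years to C

Sorted youngest-first by Ma: D (172), B (483), C (1168), A (1934).
The second youngest is B at 483 Ma, which lies in 485.4–443.8 Ma: the Ordovician.
The third youngest is C at 1168 Ma; separation = |483 − 1168| = 685 Myr.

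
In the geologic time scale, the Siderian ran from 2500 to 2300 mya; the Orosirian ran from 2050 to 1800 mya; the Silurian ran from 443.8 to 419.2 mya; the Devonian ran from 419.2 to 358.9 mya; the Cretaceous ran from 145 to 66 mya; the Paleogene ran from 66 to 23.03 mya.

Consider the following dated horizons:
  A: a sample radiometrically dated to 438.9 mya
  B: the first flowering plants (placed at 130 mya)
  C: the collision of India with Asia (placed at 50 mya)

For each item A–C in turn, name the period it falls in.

A: 438.9 Ma lies in 443.8–419.2 Ma, so Silurian.
B: 130 Ma lies in 145–66 Ma, so Cretaceous.
C: 50 Ma lies in 66–23.03 Ma, so Paleogene.

A — Silurian; B — Cretaceous; C — Paleogene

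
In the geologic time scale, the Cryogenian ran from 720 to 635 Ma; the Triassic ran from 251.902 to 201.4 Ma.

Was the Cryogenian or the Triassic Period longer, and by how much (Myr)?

Cryogenian, by 34.498 million years

Cryogenian: 720 − 635 = 85 Myr.
Triassic: 251.902 − 201.4 = 50.502 Myr.
Difference: 85 − 50.502 = 34.498 Myr, so the Cryogenian was longer.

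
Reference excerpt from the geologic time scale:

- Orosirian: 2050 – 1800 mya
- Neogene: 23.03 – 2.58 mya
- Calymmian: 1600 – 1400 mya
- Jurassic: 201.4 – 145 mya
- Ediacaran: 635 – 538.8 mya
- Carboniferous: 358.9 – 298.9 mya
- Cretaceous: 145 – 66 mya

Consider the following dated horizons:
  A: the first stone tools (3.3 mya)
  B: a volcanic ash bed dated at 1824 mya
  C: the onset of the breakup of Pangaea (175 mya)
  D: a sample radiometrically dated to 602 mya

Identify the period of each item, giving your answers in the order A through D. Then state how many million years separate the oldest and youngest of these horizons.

Match each age against the start–end ranges in the excerpt: A = 3.3 Ma → Neogene (23.03–2.58); B = 1824 Ma → Orosirian (2050–1800); C = 175 Ma → Jurassic (201.4–145); D = 602 Ma → Ediacaran (635–538.8).
The largest age is 1824 Ma and the smallest is 3.3 Ma; their difference is 1820.7 Myr.

A — Neogene; B — Orosirian; C — Jurassic; D — Ediacaran; span 1820.7 million years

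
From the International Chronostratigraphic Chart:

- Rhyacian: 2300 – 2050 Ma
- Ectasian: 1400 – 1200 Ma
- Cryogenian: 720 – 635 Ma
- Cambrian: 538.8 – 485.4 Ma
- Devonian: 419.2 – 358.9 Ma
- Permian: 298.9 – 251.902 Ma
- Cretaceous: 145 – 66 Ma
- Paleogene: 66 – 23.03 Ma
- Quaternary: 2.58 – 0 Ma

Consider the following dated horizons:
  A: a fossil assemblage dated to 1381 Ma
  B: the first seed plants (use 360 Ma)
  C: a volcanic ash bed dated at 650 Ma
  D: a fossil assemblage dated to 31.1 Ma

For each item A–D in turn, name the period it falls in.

A — Ectasian; B — Devonian; C — Cryogenian; D — Paleogene

A: 1381 Ma lies in 1400–1200 Ma, so Ectasian.
B: 360 Ma lies in 419.2–358.9 Ma, so Devonian.
C: 650 Ma lies in 720–635 Ma, so Cryogenian.
D: 31.1 Ma lies in 66–23.03 Ma, so Paleogene.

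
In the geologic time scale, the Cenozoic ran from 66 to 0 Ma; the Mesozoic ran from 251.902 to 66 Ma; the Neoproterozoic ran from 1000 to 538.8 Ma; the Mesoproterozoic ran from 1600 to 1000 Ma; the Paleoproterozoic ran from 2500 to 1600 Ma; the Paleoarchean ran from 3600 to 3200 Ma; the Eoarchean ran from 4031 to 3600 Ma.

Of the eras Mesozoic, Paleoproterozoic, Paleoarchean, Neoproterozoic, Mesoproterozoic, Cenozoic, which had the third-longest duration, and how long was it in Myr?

Start − end for each: Mesozoic 251.902 − 66 = 185.902; Paleoproterozoic 2500 − 1600 = 900; Paleoarchean 3600 − 3200 = 400; Neoproterozoic 1000 − 538.8 = 461.2; Mesoproterozoic 1600 − 1000 = 600; Cenozoic 66 − 0 = 66.
Ranking these from longest: Paleoproterozoic > Mesoproterozoic > Neoproterozoic > Paleoarchean > Mesozoic > Cenozoic.
Position 3 in that ranking is Neoproterozoic, which lasted 461.2 Myr.

Neoproterozoic, 461.2 million years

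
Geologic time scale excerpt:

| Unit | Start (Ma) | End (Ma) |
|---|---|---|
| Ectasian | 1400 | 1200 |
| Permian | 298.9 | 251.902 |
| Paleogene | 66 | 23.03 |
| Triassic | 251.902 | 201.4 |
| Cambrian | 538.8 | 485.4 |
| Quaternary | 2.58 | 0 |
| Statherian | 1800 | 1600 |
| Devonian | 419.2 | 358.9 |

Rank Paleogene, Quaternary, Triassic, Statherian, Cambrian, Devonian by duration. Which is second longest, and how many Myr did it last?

Devonian, 60.3 million years

Start − end for each: Paleogene 66 − 23.03 = 42.97; Quaternary 2.58 − 0 = 2.58; Triassic 251.902 − 201.4 = 50.502; Statherian 1800 − 1600 = 200; Cambrian 538.8 − 485.4 = 53.4; Devonian 419.2 − 358.9 = 60.3.
Ranking these from longest: Statherian > Devonian > Cambrian > Triassic > Paleogene > Quaternary.
Position 2 in that ranking is Devonian, which lasted 60.3 Myr.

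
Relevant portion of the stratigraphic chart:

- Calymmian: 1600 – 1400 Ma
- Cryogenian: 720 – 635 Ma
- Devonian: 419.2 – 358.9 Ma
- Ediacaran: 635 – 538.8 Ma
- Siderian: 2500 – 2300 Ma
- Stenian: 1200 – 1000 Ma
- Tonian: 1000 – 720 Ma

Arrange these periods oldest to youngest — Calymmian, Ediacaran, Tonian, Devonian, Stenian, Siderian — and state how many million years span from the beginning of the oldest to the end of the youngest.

Start ages (Ma): Siderian 2500, Calymmian 1600, Stenian 1200, Tonian 1000, Ediacaran 635, Devonian 419.2.
Ordered oldest to youngest: Siderian, Calymmian, Stenian, Tonian, Ediacaran, Devonian.
Span = 2500 − 358.9 = 2141.1 Myr.

Siderian → Calymmian → Stenian → Tonian → Ediacaran → Devonian; total span 2141.1 Myr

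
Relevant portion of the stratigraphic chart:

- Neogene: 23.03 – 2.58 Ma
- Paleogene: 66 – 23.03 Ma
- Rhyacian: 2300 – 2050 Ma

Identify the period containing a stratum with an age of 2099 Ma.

Rhyacian

2099 Ma lies between 2300 and 2050 Ma, so it falls in the Rhyacian.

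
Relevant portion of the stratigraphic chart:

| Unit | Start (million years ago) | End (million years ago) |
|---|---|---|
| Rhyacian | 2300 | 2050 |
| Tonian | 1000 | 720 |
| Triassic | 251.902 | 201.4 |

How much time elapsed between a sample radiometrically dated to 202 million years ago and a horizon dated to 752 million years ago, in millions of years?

752 − 202 = 550 million years.

550 million years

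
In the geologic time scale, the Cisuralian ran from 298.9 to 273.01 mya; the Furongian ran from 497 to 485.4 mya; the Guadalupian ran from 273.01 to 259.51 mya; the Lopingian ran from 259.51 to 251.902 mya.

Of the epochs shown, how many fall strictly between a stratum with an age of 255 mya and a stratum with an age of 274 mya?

The older date is 274 Ma and the younger is 255 Ma.
Epochs with start < 274 and end > 255 Ma: Guadalupian (273.01–259.51).
That is 1 complete epoch.

1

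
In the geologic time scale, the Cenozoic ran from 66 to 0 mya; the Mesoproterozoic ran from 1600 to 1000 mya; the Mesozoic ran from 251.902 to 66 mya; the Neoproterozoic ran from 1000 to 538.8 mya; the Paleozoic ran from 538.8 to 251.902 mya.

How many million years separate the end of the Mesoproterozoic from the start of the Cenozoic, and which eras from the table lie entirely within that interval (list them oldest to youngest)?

End of Mesoproterozoic = 1000 Ma; start of Cenozoic = 66 Ma.
Gap = 1000 − 66 = 934 Myr.
Eras wholly inside 1000–66 Ma: Neoproterozoic (1000–538.8), Paleozoic (538.8–251.902), Mesozoic (251.902–66).

934 million years; Neoproterozoic, Paleozoic, Mesozoic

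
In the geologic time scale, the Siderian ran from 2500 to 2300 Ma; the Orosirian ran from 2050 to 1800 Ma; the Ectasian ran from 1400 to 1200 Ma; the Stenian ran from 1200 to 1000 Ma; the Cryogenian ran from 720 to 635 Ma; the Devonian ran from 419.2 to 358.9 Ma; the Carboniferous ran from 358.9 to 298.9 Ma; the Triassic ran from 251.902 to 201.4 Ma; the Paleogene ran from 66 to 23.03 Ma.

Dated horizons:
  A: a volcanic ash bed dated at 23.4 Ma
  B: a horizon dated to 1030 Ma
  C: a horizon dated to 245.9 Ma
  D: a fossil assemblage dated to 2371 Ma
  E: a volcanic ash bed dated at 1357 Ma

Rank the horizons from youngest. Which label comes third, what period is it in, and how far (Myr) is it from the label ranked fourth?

B, in the Stenian; 327 million years to E

Sorted youngest-first by Ma: A (23.4), C (245.9), B (1030), E (1357), D (2371).
The third youngest is B at 1030 Ma, which lies in 1200–1000 Ma: the Stenian.
The fourth youngest is E at 1357 Ma; separation = |1030 − 1357| = 327 Myr.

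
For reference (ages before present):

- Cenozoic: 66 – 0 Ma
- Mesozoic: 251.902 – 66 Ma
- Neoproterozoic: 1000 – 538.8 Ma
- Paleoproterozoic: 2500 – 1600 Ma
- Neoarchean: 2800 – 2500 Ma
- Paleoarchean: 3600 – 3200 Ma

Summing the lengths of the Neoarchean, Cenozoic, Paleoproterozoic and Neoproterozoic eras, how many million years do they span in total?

1727.2 million years

Duration is start − end for each: (2800 − 2500) + (66 − 0) + (2500 − 1600) + (1000 − 538.8).
That is 300 + 66 + 900 + 461.2, which totals 1727.2 million years.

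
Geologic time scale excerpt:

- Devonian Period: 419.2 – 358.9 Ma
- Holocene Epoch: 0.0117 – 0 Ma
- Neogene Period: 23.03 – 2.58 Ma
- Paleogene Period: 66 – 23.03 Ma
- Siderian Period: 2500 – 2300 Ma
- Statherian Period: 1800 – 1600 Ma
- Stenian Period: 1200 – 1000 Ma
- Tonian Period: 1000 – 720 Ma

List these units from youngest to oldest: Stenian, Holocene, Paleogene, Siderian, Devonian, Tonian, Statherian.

Holocene → Paleogene → Devonian → Tonian → Stenian → Statherian → Siderian

Read off each span (Ma): Stenian 1200–1000; Holocene 0.0117–0; Paleogene 66–23.03; Siderian 2500–2300; Devonian 419.2–358.9; Tonian 1000–720; Statherian 1800–1600.
Larger Ma is older, so oldest→youngest is Siderian, Statherian, Stenian, Tonian, Devonian, Paleogene, Holocene; reverse it for youngest→oldest.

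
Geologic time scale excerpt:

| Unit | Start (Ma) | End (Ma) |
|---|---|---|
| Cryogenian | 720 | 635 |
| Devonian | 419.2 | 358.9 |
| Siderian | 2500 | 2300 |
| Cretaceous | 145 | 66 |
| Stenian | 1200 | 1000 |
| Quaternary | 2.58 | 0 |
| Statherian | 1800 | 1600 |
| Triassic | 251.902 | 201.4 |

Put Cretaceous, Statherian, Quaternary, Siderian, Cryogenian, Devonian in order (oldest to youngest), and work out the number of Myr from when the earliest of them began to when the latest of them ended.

From the excerpt: Cretaceous 145–66; Statherian 1800–1600; Quaternary 2.58–0; Siderian 2500–2300; Cryogenian 720–635; Devonian 419.2–358.9 (Ma).
Larger Ma is earlier, so the oldest is Siderian and the youngest is Quaternary; oldest to youngest: Siderian, Statherian, Cryogenian, Devonian, Cretaceous, Quaternary.
Oldest start 2500 minus youngest end 0 gives 2500 Myr overall.

Siderian → Statherian → Cryogenian → Devonian → Cretaceous → Quaternary; total span 2500 Myr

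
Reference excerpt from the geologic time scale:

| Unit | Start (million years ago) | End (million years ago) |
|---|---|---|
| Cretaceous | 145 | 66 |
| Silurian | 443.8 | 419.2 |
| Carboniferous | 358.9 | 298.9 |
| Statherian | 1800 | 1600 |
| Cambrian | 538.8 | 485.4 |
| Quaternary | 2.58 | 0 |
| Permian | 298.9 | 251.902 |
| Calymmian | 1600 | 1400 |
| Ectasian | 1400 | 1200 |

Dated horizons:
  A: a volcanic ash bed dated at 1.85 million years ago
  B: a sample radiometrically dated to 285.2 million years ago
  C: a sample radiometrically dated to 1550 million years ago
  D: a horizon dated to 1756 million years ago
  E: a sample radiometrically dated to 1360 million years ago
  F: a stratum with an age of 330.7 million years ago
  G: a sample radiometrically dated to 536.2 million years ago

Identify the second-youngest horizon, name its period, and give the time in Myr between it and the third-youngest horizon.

B, in the Permian; 45.5 million years to F

Sorted youngest-first by Ma: A (1.85), B (285.2), F (330.7), G (536.2), E (1360), C (1550), D (1756).
The second youngest is B at 285.2 Ma, which lies in 298.9–251.902 Ma: the Permian.
The third youngest is F at 330.7 Ma; separation = |285.2 − 330.7| = 45.5 Myr.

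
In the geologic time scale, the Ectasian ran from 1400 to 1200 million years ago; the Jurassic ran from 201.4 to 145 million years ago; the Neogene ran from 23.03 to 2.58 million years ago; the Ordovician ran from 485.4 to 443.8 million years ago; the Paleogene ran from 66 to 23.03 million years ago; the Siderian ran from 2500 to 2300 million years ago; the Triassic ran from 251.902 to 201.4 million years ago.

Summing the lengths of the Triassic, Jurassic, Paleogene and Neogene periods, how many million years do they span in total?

Each duration: Triassic = 50.502; Jurassic = 56.4; Paleogene = 42.97; Neogene = 20.45.
Sum: 50.502 + 56.4 + 42.97 + 20.45 = 170.322 Myr.

170.322 million years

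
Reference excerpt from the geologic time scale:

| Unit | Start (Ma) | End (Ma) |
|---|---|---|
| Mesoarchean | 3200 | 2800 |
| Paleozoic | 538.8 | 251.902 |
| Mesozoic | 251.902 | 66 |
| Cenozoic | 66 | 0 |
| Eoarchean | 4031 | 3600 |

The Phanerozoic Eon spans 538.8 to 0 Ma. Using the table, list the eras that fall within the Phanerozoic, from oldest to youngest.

Eras with both bounds inside 538.8–0 Ma: Paleozoic (538.8–251.902), Mesozoic (251.902–66), Cenozoic (66–0).

Paleozoic, Mesozoic, Cenozoic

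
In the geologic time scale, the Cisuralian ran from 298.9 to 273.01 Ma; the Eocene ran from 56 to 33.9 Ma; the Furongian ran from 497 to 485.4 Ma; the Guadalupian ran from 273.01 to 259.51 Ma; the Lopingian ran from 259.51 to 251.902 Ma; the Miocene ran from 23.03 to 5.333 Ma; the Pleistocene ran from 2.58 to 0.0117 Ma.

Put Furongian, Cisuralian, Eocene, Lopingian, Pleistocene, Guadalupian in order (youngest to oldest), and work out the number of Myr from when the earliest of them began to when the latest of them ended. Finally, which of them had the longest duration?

Start ages (Ma): Furongian 497, Cisuralian 298.9, Guadalupian 273.01, Lopingian 259.51, Eocene 56, Pleistocene 2.58.
Ordered youngest to oldest: Pleistocene, Eocene, Lopingian, Guadalupian, Cisuralian, Furongian.
Span = 497 − 0.0117 = 496.9883 Myr.
Durations: Eocene 22.1, Guadalupian 13.5, Furongian 11.6, Lopingian 7.608, Cisuralian 25.89, Pleistocene 2.5683 → longest is Cisuralian (25.89 Myr).

Pleistocene, Eocene, Lopingian, Guadalupian, Cisuralian, Furongian; total span 496.9883 Myr; longest is Cisuralian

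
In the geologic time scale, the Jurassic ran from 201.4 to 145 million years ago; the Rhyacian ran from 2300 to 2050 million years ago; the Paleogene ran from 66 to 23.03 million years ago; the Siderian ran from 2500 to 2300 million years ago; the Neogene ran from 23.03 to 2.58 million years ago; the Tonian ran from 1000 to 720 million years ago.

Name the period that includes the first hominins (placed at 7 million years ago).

7 Ma lies between 23.03 and 2.58 Ma, so it falls in the Neogene.

Neogene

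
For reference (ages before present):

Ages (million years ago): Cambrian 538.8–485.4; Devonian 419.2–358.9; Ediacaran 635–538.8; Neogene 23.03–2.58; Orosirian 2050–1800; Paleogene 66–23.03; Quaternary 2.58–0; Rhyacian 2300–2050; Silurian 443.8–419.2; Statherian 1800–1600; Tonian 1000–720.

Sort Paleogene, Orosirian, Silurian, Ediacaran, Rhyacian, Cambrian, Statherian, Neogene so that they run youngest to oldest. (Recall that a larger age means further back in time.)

Neogene, then Paleogene, then Silurian, then Cambrian, then Ediacaran, then Statherian, then Orosirian, then Rhyacian

The oldest of these is Rhyacian (starts 2300 Ma) and the youngest is Neogene (ends 2.58 Ma).
In between, by decreasing start age: Orosirian (2050), Statherian (1800), Ediacaran (635), Cambrian (538.8), Silurian (443.8), Paleogene (66).
Listing youngest first means reversing that sequence.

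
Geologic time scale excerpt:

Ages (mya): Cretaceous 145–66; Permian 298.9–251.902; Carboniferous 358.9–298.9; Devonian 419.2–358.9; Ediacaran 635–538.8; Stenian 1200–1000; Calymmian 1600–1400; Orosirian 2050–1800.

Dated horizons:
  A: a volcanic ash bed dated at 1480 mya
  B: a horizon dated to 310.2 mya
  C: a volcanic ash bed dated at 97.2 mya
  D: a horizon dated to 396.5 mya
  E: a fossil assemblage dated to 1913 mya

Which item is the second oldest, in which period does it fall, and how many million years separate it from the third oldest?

A, in the Calymmian; 1083.5 million years to D

Sorted oldest-first by Ma: E (1913), A (1480), D (396.5), B (310.2), C (97.2).
The second oldest is A at 1480 Ma, which lies in 1600–1400 Ma: the Calymmian.
The third oldest is D at 396.5 Ma; separation = |1480 − 396.5| = 1083.5 Myr.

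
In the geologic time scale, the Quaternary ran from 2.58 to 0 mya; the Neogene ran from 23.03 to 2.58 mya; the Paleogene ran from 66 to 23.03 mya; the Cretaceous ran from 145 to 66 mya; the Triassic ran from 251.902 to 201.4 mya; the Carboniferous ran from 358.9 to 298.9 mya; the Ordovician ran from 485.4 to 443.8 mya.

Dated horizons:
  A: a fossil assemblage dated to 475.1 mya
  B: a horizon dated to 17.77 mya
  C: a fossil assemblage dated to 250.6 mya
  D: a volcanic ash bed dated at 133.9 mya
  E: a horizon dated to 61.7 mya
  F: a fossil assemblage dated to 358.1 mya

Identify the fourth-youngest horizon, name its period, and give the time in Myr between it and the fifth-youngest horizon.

C, in the Triassic; 107.5 million years to F

Smaller Ma means younger, so youngest first: B 17.77 < E 61.7 < D 133.9 < C 250.6 < F 358.1 < A 475.1.
Counting 4 along gives C (250.6 Ma); the excerpt puts that inside the Triassic, 251.902–201.4 Ma.
Next in line is F (358.1 Ma), and 358.1 − 250.6 = 107.5 Myr.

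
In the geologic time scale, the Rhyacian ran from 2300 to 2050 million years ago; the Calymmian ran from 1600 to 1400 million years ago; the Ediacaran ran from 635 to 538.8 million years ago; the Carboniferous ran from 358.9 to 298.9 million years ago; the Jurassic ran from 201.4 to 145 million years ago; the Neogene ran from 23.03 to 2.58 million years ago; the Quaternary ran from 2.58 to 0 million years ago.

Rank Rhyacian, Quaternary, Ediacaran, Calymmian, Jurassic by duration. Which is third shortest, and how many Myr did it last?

Ediacaran, 96.2 million years

Start − end for each: Rhyacian 2300 − 2050 = 250; Quaternary 2.58 − 0 = 2.58; Ediacaran 635 − 538.8 = 96.2; Calymmian 1600 − 1400 = 200; Jurassic 201.4 − 145 = 56.4.
Ranking these from shortest: Quaternary < Jurassic < Ediacaran < Calymmian < Rhyacian.
Position 3 in that ranking is Ediacaran, which lasted 96.2 Myr.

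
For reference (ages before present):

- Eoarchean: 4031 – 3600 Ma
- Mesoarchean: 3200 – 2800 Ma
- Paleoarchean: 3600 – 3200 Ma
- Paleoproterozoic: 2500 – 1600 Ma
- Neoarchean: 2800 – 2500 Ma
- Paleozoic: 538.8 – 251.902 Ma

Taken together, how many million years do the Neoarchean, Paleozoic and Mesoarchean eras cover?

Duration is start − end for each: (2800 − 2500) + (538.8 − 251.902) + (3200 − 2800).
That is 300 + 286.898 + 400, which totals 986.898 million years.

986.898 million years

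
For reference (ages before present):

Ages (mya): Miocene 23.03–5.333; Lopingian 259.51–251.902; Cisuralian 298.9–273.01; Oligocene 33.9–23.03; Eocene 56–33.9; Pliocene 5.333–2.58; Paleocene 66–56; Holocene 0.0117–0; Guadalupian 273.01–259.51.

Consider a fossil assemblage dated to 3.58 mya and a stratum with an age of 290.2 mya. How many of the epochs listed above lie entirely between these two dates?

290.2 Ma sits inside the Cisuralian (298.9–273.01) and 3.58 Ma inside the Pliocene (5.333–2.58); neither of those is wholly between the two dates.
The listed epochs lying completely between them are Guadalupian, Lopingian, Paleocene, Eocene, Oligocene, Miocene — 6 in all.

6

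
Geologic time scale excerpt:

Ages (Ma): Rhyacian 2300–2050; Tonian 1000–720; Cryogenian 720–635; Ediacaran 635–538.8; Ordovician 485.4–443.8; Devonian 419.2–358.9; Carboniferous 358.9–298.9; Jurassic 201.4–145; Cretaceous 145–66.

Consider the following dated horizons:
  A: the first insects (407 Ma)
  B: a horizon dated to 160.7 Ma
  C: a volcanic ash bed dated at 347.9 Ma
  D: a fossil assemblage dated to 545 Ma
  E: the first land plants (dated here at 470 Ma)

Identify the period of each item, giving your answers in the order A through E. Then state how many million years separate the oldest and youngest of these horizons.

A: 407 Ma lies in 419.2–358.9 Ma, so Devonian.
B: 160.7 Ma lies in 201.4–145 Ma, so Jurassic.
C: 347.9 Ma lies in 358.9–298.9 Ma, so Carboniferous.
D: 545 Ma lies in 635–538.8 Ma, so Ediacaran.
E: 470 Ma lies in 485.4–443.8 Ma, so Ordovician.
Oldest = 545 Ma, youngest = 160.7 Ma → span 384.3 Myr.

A — Devonian; B — Jurassic; C — Carboniferous; D — Ediacaran; E — Ordovician; span 384.3 million years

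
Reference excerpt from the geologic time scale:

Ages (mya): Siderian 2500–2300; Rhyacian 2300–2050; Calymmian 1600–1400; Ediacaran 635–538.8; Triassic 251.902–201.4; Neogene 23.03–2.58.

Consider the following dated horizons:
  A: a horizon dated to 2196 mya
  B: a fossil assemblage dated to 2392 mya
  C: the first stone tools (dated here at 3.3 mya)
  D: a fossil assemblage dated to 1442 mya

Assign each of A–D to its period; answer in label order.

A: 2196 Ma lies in 2300–2050 Ma, so Rhyacian.
B: 2392 Ma lies in 2500–2300 Ma, so Siderian.
C: 3.3 Ma lies in 23.03–2.58 Ma, so Neogene.
D: 1442 Ma lies in 1600–1400 Ma, so Calymmian.

A — Rhyacian; B — Siderian; C — Neogene; D — Calymmian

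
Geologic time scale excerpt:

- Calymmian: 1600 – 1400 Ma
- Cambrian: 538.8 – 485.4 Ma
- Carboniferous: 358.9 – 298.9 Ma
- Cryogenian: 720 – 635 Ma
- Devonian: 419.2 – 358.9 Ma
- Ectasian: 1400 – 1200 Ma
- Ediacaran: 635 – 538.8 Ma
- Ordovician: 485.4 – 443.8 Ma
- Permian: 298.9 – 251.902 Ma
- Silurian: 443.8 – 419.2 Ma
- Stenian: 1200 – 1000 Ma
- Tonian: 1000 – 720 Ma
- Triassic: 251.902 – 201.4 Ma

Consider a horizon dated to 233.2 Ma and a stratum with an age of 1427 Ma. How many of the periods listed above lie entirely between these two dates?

The older date is 1427 Ma and the younger is 233.2 Ma.
Periods with start < 1427 and end > 233.2 Ma: Ectasian (1400–1200), Stenian (1200–1000), Tonian (1000–720), Cryogenian (720–635), Ediacaran (635–538.8), Cambrian (538.8–485.4), Ordovician (485.4–443.8), Silurian (443.8–419.2), Devonian (419.2–358.9), Carboniferous (358.9–298.9), Permian (298.9–251.902).
That is 11 complete periods.

11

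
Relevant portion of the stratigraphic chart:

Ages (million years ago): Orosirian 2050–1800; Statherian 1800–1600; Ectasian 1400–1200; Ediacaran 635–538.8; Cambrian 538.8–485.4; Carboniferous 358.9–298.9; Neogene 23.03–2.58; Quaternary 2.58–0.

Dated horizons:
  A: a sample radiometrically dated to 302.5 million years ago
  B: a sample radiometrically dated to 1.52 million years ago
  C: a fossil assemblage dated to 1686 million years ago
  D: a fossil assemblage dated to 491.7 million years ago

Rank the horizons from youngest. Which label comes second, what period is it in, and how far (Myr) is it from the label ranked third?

Sorted youngest-first by Ma: B (1.52), A (302.5), D (491.7), C (1686).
The second youngest is A at 302.5 Ma, which lies in 358.9–298.9 Ma: the Carboniferous.
The third youngest is D at 491.7 Ma; separation = |302.5 − 491.7| = 189.2 Myr.

A, in the Carboniferous; 189.2 million years to D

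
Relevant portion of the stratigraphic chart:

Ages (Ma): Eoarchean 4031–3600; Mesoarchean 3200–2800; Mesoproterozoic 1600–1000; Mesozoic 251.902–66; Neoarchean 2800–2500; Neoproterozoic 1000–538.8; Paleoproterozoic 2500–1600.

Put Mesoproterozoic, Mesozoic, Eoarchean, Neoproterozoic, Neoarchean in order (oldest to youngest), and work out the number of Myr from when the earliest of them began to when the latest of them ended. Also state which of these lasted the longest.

Start ages (Ma): Eoarchean 4031, Neoarchean 2800, Mesoproterozoic 1600, Neoproterozoic 1000, Mesozoic 251.902.
Ordered oldest to youngest: Eoarchean, Neoarchean, Mesoproterozoic, Neoproterozoic, Mesozoic.
Span = 4031 − 66 = 3965 Myr.
Durations: Neoproterozoic 461.2, Mesozoic 185.902, Mesoproterozoic 600, Neoarchean 300, Eoarchean 431 → longest is Mesoproterozoic (600 Myr).

Eoarchean, Neoarchean, Mesoproterozoic, Neoproterozoic, Mesozoic; total span 3965 Myr; longest is Mesoproterozoic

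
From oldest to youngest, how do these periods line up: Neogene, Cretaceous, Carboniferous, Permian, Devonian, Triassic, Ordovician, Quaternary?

Ordovician, then Devonian, then Carboniferous, then Permian, then Triassic, then Cretaceous, then Neogene, then Quaternary

Era membership (oldest first within each) — Paleozoic: Ordovician, Devonian, Carboniferous, Permian; Mesozoic: Triassic, Cretaceous; Cenozoic: Neogene, Quaternary. Paleozoic precedes Mesozoic, which precedes Cenozoic. Concatenating the groups in that era order gives oldest to youngest directly.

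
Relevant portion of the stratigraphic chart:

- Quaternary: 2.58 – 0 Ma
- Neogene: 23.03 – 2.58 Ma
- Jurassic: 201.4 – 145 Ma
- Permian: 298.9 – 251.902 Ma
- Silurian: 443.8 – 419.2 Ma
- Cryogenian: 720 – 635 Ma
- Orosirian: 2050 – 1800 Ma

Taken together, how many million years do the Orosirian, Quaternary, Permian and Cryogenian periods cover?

384.578 million years

Each duration: Orosirian = 250; Quaternary = 2.58; Permian = 46.998; Cryogenian = 85.
Sum: 250 + 2.58 + 46.998 + 85 = 384.578 Myr.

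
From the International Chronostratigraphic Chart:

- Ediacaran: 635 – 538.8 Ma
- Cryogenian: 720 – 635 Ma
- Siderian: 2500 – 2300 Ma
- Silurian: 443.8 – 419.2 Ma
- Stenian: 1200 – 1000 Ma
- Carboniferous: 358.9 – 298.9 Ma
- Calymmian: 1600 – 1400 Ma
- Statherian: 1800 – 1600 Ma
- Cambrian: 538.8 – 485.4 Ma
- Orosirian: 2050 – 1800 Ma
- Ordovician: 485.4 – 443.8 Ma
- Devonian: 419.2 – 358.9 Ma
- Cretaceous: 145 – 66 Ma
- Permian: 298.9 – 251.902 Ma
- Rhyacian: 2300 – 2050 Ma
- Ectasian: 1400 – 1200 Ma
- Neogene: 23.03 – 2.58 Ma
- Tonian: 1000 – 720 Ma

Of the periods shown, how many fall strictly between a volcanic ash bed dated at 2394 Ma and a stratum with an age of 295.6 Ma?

2394 Ma sits inside the Siderian (2500–2300) and 295.6 Ma inside the Permian (298.9–251.902); neither of those is wholly between the two dates.
The listed periods lying completely between them are Rhyacian, Orosirian, Statherian, Calymmian, Ectasian, Stenian, Tonian, Cryogenian, Ediacaran, Cambrian, Ordovician, Silurian, Devonian, Carboniferous — 14 in all.

14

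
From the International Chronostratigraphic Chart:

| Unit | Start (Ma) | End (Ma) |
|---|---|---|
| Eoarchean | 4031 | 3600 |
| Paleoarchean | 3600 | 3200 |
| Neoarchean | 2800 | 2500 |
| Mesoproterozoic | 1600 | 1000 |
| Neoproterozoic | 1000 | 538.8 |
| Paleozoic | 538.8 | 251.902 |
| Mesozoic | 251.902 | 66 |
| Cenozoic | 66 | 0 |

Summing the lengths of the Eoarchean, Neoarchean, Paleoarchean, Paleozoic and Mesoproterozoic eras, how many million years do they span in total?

2017.898 million years

Duration is start − end for each: (4031 − 3600) + (2800 − 2500) + (3600 − 3200) + (538.8 − 251.902) + (1600 − 1000).
That is 431 + 300 + 400 + 286.898 + 600, which totals 2017.898 million years.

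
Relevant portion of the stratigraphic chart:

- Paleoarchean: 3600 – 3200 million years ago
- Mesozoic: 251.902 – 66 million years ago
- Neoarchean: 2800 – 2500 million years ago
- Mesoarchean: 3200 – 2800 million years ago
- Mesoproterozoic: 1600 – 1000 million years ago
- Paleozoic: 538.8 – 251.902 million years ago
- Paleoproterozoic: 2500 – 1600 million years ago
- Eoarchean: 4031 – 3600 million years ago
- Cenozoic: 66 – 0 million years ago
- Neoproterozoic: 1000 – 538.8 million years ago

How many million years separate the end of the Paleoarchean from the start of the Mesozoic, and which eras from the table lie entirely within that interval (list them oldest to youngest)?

2948.098 million years; Mesoarchean, Neoarchean, Paleoproterozoic, Mesoproterozoic, Neoproterozoic, Paleozoic

End of Paleoarchean = 3200 Ma; start of Mesozoic = 251.902 Ma.
Gap = 3200 − 251.902 = 2948.098 Myr.
Eras wholly inside 3200–251.902 Ma: Mesoarchean (3200–2800), Neoarchean (2800–2500), Paleoproterozoic (2500–1600), Mesoproterozoic (1600–1000), Neoproterozoic (1000–538.8), Paleozoic (538.8–251.902).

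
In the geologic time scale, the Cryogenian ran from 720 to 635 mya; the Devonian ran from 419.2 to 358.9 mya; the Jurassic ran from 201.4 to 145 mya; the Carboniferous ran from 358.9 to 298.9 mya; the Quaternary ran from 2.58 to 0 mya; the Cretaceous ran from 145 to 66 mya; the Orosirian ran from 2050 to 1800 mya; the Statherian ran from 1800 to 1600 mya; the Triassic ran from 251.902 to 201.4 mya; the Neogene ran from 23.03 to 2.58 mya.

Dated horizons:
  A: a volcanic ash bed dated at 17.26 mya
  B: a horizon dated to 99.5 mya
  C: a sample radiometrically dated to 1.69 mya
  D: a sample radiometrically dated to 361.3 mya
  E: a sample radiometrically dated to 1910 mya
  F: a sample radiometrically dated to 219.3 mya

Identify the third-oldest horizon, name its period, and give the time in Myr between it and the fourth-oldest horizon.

F, in the Triassic; 119.8 million years to B

Larger Ma means older, so oldest first: E 1910 > D 361.3 > F 219.3 > B 99.5 > A 17.26 > C 1.69.
Counting 3 along gives F (219.3 Ma); the excerpt puts that inside the Triassic, 251.902–201.4 Ma.
Next in line is B (99.5 Ma), and 219.3 − 99.5 = 119.8 Myr.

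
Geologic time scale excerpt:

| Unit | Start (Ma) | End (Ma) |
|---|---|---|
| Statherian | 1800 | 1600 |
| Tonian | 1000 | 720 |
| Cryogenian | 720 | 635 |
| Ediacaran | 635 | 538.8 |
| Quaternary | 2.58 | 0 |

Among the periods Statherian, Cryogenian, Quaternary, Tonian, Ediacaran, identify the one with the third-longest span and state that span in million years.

Ediacaran, 96.2 million years

Start − end for each: Statherian 1800 − 1600 = 200; Cryogenian 720 − 635 = 85; Quaternary 2.58 − 0 = 2.58; Tonian 1000 − 720 = 280; Ediacaran 635 − 538.8 = 96.2.
Ranking these from longest: Tonian > Statherian > Ediacaran > Cryogenian > Quaternary.
Position 3 in that ranking is Ediacaran, which lasted 96.2 Myr.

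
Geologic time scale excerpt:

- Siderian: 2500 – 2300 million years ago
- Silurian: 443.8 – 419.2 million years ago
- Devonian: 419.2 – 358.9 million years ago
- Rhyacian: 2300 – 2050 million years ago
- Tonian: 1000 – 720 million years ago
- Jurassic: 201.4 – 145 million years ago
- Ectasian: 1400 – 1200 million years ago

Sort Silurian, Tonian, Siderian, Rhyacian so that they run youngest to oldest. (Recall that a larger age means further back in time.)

The oldest of these is Siderian (starts 2500 Ma) and the youngest is Silurian (ends 419.2 Ma).
In between, by decreasing start age: Rhyacian (2300), Tonian (1000).
Listing youngest first means reversing that sequence.

Silurian, Tonian, Rhyacian, Siderian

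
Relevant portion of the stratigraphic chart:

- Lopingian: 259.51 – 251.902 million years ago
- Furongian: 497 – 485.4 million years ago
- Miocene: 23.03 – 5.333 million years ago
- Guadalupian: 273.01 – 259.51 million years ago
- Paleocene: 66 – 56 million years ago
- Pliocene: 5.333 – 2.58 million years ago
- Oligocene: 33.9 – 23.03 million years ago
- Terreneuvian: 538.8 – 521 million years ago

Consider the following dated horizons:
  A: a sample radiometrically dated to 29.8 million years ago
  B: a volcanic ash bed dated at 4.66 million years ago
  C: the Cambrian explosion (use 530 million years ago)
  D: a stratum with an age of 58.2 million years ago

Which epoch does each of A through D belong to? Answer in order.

A — Oligocene; B — Pliocene; C — Terreneuvian; D — Paleocene

A: 29.8 Ma lies in 33.9–23.03 Ma, so Oligocene.
B: 4.66 Ma lies in 5.333–2.58 Ma, so Pliocene.
C: 530 Ma lies in 538.8–521 Ma, so Terreneuvian.
D: 58.2 Ma lies in 66–56 Ma, so Paleocene.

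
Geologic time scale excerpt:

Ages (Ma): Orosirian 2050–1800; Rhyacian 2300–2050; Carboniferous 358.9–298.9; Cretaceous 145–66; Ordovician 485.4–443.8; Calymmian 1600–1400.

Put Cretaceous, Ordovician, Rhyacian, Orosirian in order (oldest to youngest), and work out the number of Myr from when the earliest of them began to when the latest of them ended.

Rhyacian, Orosirian, Ordovician, Cretaceous; total span 2234 Myr

Start ages (Ma): Rhyacian 2300, Orosirian 2050, Ordovician 485.4, Cretaceous 145.
Ordered oldest to youngest: Rhyacian, Orosirian, Ordovician, Cretaceous.
Span = 2300 − 66 = 2234 Myr.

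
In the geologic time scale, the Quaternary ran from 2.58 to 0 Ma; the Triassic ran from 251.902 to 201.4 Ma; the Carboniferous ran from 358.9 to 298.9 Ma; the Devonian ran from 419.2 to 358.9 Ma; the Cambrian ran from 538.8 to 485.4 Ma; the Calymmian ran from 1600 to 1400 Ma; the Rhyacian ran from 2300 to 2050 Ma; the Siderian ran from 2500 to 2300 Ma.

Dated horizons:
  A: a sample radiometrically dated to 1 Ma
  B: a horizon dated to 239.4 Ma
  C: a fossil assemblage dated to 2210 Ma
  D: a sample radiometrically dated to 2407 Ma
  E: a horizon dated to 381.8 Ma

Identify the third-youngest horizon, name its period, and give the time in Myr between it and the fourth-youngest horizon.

Smaller Ma means younger, so youngest first: A 1 < B 239.4 < E 381.8 < C 2210 < D 2407.
Counting 3 along gives E (381.8 Ma); the excerpt puts that inside the Devonian, 419.2–358.9 Ma.
Next in line is C (2210 Ma), and 2210 − 381.8 = 1828.2 Myr.

E, in the Devonian; 1828.2 million years to C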